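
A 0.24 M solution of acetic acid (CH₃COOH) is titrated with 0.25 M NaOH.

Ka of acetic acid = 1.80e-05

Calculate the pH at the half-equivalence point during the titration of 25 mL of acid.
pH = pKa = 4.74

At the half-equivalence point, [HA] = [A⁻], so by Henderson–Hasselbalch pH = pKa + log(1) = pKa.
pKa = −log(1.80e-05) = 4.74.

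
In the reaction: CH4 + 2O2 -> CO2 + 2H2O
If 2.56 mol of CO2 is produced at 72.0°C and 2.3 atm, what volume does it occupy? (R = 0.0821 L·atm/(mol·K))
T = 72.0°C + 273.15 = 345.15 K
V = nRT/P = (2.56 × 0.0821 × 345.15) / 2.3
V = 31.54 L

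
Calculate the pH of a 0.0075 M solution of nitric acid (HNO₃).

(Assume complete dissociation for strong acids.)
pH = 2.12

[H⁺] = 0.0075 M for strong acid. pH = -log[H⁺] = -log(0.0075)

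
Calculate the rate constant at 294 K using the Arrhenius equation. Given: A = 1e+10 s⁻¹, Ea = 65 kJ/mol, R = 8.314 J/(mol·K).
2.83e-02 s⁻¹

k = A·exp(-Ea/(R·T)) = 1e+10·exp(-65000/(8.314·294)) = 1e+10·exp(-26.5923) = 1e+10·2.8256e-12 = 2.83e-02 s⁻¹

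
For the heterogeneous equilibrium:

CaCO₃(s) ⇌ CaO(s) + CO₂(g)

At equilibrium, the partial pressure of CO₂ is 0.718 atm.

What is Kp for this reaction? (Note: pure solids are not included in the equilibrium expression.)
K_p = 0.718

Solids (CaCO₃, CaO) have activity 1 and are excluded.
Kp = P(CO₂) = 0.718.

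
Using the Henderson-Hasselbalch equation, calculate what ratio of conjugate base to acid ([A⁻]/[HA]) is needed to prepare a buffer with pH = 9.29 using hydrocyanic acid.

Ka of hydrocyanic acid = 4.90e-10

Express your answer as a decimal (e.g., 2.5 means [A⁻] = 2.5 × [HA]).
[A⁻]/[HA] = 0.955

pKa = −log(4.90e-10) = 9.3098. pH = pKa + log([A⁻]/[HA]). 9.29 = 9.3098 + log(ratio). log(ratio) = 9.29 − 9.3098 = -0.0198. ratio = 10^(-0.0198) = 0.955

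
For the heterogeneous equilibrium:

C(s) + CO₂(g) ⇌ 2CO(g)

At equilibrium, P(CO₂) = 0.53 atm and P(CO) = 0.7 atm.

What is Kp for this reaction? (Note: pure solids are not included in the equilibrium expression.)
K_p = 0.925

Solid C is excluded.
Kp = P(CO)²/P(CO₂) = (0.7)²/0.53 = 0.49/0.53 = 0.925.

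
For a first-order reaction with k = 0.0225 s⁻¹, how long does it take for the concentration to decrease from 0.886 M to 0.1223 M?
88.01 s

From ln[A] = ln[A]₀ - k·t: t = ln([A]₀/[A])/k = ln(0.886/0.1223)/0.0225 = ln(7.2445)/0.0225 = 1.9802/0.0225 = 88.01 s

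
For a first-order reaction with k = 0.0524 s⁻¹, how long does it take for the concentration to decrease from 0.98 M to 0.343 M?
20.03 s

From ln[A] = ln[A]₀ - k·t: t = ln([A]₀/[A])/k = ln(0.98/0.343)/0.0524 = ln(2.8571)/0.0524 = 1.0498/0.0524 = 20.03 s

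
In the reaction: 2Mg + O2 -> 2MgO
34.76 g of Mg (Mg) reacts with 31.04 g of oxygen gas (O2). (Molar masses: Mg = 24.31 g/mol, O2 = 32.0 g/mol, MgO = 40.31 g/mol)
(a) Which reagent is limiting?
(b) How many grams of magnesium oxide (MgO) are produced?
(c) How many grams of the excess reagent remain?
(a) Mg, (b) 57.64 g, (c) 8.162 g

Moles of Mg = 34.76 g ÷ 24.31 g/mol = 1.42986 mol
Moles of O2 = 31.04 g ÷ 32.0 g/mol = 0.97 mol
Moles ÷ coefficient: Mg: 1.42986/2 = 0.7149, O2: 0.97/1 = 0.97
(a) Mg has the smaller value, so Mg is the limiting reagent.
(b) Moles of MgO = 1.42986 mol Mg × (2/2) = 1.42986 mol; mass = 1.42986 mol × 40.31 g/mol = 57.64 g
(c) O2 consumed = 1.42986 × (1/2) = 0.714932 mol; remaining = 0.97 − 0.714932 = 0.255068 mol; mass = 0.255068 mol × 32.0 g/mol = 8.162 g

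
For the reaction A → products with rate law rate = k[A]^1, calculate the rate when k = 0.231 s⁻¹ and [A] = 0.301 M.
0.06953 M/s

rate = k·[A]^1 = 0.231·(0.301)^1 = 0.231·0.301 = 0.06953 M/s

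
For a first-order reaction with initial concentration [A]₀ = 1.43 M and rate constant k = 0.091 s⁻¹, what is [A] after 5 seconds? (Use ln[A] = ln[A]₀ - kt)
0.9073 M

ln[A] = ln[A]₀ - k·t = ln(1.43) - (0.091)·(5) = 0.3577 - 0.4550 = -0.0973
[A] = e^(-0.0973) = 0.9073 M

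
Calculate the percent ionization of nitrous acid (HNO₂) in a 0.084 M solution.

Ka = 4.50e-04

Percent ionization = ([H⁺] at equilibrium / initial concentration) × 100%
Percent ionization = 7.06%

Let x = [H⁺]. Ka = x²/(C - x) ⇒ x² + (4.50e-04)x - (4.50e-04)(0.084) = 0. x = 5.9273e-03. Percent = (5.9273e-03/0.084) × 100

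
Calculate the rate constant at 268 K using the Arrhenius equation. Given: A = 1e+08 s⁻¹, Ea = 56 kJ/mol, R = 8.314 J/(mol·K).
1.22e-03 s⁻¹

k = A·exp(-Ea/(R·T)) = 1e+08·exp(-56000/(8.314·268)) = 1e+08·exp(-25.1329) = 1e+08·1.2159e-11 = 1.22e-03 s⁻¹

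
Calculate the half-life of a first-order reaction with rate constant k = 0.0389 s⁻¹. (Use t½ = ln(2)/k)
17.82 s

t½ = ln(2)/k = 0.6931/0.0389 = 17.82 s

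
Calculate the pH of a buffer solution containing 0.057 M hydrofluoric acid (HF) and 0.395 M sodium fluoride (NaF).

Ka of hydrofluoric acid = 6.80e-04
pH = 4.01

pKa = -log(6.80e-04) = 3.17. pH = pKa + log([A⁻]/[HA]) = 3.17 + log(0.395/0.057)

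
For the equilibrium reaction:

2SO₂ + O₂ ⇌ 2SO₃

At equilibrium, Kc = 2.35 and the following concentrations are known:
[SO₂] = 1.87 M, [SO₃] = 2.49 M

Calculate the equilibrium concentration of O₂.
[O₂] = 0.7545 M

Kc = ([SO₃]^2) / ([SO₂]^2 × [O₂]) = 2.35
[O₂]^1 = (product terms)/(Kc · other reactant terms) = 6.2001 / (2.35 · 3.4969) = 0.75448
[O₂] = 0.7545 M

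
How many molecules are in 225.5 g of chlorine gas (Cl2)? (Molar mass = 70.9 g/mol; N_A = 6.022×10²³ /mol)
Moles = 225.5 g ÷ 70.9 g/mol = 3.18054 mol
Molecules = 3.18054 mol × 6.022×10²³ /mol = 1.915e+24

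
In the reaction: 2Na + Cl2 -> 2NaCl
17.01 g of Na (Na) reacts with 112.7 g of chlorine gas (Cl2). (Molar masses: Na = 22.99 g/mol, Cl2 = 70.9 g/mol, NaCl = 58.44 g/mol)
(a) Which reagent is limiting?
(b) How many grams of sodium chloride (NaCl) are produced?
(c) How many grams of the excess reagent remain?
(a) Na, (b) 43.24 g, (c) 86.47 g

Moles of Na = 17.01 g ÷ 22.99 g/mol = 0.739887 mol
Moles of Cl2 = 112.7 g ÷ 70.9 g/mol = 1.58956 mol
Moles ÷ coefficient: Na: 0.739887/2 = 0.3699, Cl2: 1.58956/1 = 1.59
(a) Na has the smaller value, so Na is the limiting reagent.
(b) Moles of NaCl = 0.739887 mol Na × (2/2) = 0.739887 mol; mass = 0.739887 mol × 58.44 g/mol = 43.24 g
(c) Cl2 consumed = 0.739887 × (1/2) = 0.369943 mol; remaining = 1.58956 − 0.369943 = 1.21962 mol; mass = 1.21962 mol × 70.9 g/mol = 86.47 g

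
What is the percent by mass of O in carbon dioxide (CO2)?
Mass of O in formula = 16.0 × 2 = 32 g/mol
Molar mass = 44.01 g/mol
% O = (32/44.01) × 100% = 72.71%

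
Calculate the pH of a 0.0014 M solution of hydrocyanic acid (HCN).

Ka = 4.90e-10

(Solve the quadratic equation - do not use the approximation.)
pH = 6.08

x² + Ka×x - Ka×C = 0. Using quadratic formula: [H⁺] = 8.2801e-07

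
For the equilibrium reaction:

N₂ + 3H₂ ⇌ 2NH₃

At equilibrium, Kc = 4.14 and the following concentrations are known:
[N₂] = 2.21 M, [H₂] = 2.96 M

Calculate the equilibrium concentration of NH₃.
[NH₃] = 15.4040 M

Kc = ([NH₃]^2) / ([N₂] × [H₂]^3) = 4.14
[NH₃]^2 = Kc · (reactant terms)/(other product terms) = 4.14 · 57.315 / 1 = 237.28
[NH₃] = (237.28)^(1/2) = 15.4040 M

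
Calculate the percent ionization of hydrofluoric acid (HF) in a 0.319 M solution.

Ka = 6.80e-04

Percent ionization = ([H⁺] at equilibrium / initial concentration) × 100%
Percent ionization = 4.51%

Let x = [H⁺]. Ka = x²/(C - x) ⇒ x² + (6.80e-04)x - (6.80e-04)(0.319) = 0. x = 1.4392e-02. Percent = (1.4392e-02/0.319) × 100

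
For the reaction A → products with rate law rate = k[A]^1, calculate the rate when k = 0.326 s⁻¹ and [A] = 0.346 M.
0.1128 M/s

rate = k·[A]^1 = 0.326·(0.346)^1 = 0.326·0.346 = 0.1128 M/s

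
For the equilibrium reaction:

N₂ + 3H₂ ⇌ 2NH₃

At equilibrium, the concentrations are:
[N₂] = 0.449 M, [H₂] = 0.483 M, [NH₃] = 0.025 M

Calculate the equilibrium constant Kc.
K_c = 0.0124

Kc = ([NH₃]^2) / ([N₂] × [H₂]^3)
   = ((0.025)^2) / ((0.449)·(0.483)^3)
   = 0.000625 / 0.050593 = 0.0124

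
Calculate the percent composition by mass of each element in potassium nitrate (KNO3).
K: 38.67%, N: 13.86%, O: 47.47%

Molar mass of KNO3 = 101.11 g/mol
% K = (1 × 39.1) / 101.11 × 100% = 39.1 / 101.11 × 100% = 38.67%
% N = (1 × 14.01) / 101.11 × 100% = 14.01 / 101.11 × 100% = 13.86%
% O = (3 × 16.0) / 101.11 × 100% = 48 / 101.11 × 100% = 47.47%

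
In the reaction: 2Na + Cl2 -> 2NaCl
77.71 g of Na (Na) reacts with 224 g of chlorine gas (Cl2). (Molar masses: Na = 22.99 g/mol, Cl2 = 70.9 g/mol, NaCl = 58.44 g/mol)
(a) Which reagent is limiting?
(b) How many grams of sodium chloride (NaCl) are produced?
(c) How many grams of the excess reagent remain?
(a) Na, (b) 197.5 g, (c) 104.2 g

Moles of Na = 77.71 g ÷ 22.99 g/mol = 3.38017 mol
Moles of Cl2 = 224 g ÷ 70.9 g/mol = 3.15938 mol
Moles ÷ coefficient: Na: 3.38017/2 = 1.69, Cl2: 3.15938/1 = 3.159
(a) Na has the smaller value, so Na is the limiting reagent.
(b) Moles of NaCl = 3.38017 mol Na × (2/2) = 3.38017 mol; mass = 3.38017 mol × 58.44 g/mol = 197.5 g
(c) Cl2 consumed = 3.38017 × (1/2) = 1.69008 mol; remaining = 3.15938 − 1.69008 = 1.4693 mol; mass = 1.4693 mol × 70.9 g/mol = 104.2 g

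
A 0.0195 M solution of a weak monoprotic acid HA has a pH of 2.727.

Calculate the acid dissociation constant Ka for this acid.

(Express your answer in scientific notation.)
K_a = 1.99e-04

[H⁺] = 10^(−pH) = 10^(−2.727) = 1.875e-03 M. For HA ⇌ H⁺ + A⁻, Ka = x²/(C − x) = (1.875e-03)²/(0.0195 − 1.875e-03) = 1.99e-04.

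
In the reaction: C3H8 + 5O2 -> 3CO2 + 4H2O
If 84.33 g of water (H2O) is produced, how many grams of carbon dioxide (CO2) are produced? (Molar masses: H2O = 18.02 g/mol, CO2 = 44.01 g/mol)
Moles of H2O = 84.33 g ÷ 18.02 g/mol = 4.6798 mol
Mole ratio: 3 mol CO2 / 4 mol H2O
Moles of CO2 = 4.6798 × (3/4) = 3.50985 mol
Mass of CO2 = 3.50985 mol × 44.01 g/mol = 154.5 g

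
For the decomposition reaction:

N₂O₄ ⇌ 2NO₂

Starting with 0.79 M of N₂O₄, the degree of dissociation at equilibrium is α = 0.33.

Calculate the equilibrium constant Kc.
K_c = 0.5136

x = α·[A]₀ = 0.33 × 0.79 = 0.2607 M dissociated.
At eq: [N₂O₄] = 0.79 − 0.2607 = 0.5293 M; [NO₂] = 2x = 0.5214 M.
Kc = [NO₂]²/[N₂O₄] = (0.5214)²/0.5293 = 0.5136.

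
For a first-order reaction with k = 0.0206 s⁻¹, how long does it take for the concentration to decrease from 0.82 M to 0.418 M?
32.71 s

From ln[A] = ln[A]₀ - k·t: t = ln([A]₀/[A])/k = ln(0.82/0.418)/0.0206 = ln(1.9617)/0.0206 = 0.6738/0.0206 = 32.71 s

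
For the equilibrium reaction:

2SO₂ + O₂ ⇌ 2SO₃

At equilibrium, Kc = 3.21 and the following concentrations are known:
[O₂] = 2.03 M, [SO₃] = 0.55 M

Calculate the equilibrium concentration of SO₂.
[SO₂] = 0.2155 M

Kc = ([SO₃]^2) / ([SO₂]^2 × [O₂]) = 3.21
[SO₂]^2 = (product terms)/(Kc · other reactant terms) = 0.3025 / (3.21 · 2.03) = 0.046422
[SO₂] = (0.046422)^(1/2) = 0.2155 M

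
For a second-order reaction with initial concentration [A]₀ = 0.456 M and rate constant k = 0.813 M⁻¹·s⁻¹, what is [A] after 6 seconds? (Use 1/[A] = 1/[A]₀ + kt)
0.1414 M

1/[A] = 1/[A]₀ + k·t = 1/0.456 + (0.813)·(6) = 2.1930 + 4.8780 = 7.0710
[A] = 1/7.0710 = 0.1414 M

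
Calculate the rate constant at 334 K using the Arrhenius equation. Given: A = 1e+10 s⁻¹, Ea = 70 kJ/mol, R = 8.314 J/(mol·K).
1.13e-01 s⁻¹

k = A·exp(-Ea/(R·T)) = 1e+10·exp(-70000/(8.314·334)) = 1e+10·exp(-25.2082) = 1e+10·1.1278e-11 = 1.13e-01 s⁻¹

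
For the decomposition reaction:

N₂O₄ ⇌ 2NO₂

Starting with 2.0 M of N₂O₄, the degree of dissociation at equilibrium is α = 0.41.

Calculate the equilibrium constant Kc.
K_c = 2.2793

x = α·[A]₀ = 0.41 × 2.0 = 0.82 M dissociated.
At eq: [N₂O₄] = 2.0 − 0.82 = 1.18 M; [NO₂] = 2x = 1.64 M.
Kc = [NO₂]²/[N₂O₄] = (1.64)²/1.18 = 2.279.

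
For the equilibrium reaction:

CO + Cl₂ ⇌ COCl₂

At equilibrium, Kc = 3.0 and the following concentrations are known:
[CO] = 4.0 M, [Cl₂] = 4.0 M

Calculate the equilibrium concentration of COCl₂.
[COCl₂] = 48.0000 M

Kc = ([COCl₂]) / ([CO] × [Cl₂]) = 3.0
[COCl₂]^1 = Kc · (reactant terms)/(other product terms) = 3.0 · 16 / 1 = 48
[COCl₂] = 48.0000 M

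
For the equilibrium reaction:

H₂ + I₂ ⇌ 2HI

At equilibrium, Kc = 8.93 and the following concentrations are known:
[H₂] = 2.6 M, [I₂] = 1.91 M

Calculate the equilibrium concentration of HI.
[HI] = 6.6593 M

Kc = ([HI]^2) / ([H₂] × [I₂]) = 8.93
[HI]^2 = Kc · (reactant terms)/(other product terms) = 8.93 · 4.966 / 1 = 44.346
[HI] = (44.346)^(1/2) = 6.6593 M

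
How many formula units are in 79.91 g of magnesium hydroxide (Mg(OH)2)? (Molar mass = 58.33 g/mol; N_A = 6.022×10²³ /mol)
Moles = 79.91 g ÷ 58.33 g/mol = 1.36996 mol
Formula units = 1.36996 mol × 6.022×10²³ /mol = 8.250e+23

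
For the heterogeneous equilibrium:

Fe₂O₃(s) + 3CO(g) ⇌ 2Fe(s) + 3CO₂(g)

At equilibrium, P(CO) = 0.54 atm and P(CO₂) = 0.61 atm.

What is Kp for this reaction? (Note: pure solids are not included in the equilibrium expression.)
K_p = 1.441

Solids (Fe₂O₃, Fe) are excluded.
Kp = P(CO₂)³/P(CO)³ = (0.61)³/(0.54)³ = 0.227/0.1575 = 1.441.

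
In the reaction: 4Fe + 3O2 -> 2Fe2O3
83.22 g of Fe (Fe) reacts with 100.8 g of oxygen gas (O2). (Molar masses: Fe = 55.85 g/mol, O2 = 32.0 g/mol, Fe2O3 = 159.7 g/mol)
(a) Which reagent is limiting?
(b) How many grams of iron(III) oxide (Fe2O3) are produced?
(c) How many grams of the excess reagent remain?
(a) Fe, (b) 119 g, (c) 65.04 g

Moles of Fe = 83.22 g ÷ 55.85 g/mol = 1.49006 mol
Moles of O2 = 100.8 g ÷ 32.0 g/mol = 3.15 mol
Moles ÷ coefficient: Fe: 1.49006/4 = 0.3725, O2: 3.15/3 = 1.05
(a) Fe has the smaller value, so Fe is the limiting reagent.
(b) Moles of Fe2O3 = 1.49006 mol Fe × (2/4) = 0.745031 mol; mass = 0.745031 mol × 159.7 g/mol = 119 g
(c) O2 consumed = 1.49006 × (3/4) = 1.11755 mol; remaining = 3.15 − 1.11755 = 2.03245 mol; mass = 2.03245 mol × 32.0 g/mol = 65.04 g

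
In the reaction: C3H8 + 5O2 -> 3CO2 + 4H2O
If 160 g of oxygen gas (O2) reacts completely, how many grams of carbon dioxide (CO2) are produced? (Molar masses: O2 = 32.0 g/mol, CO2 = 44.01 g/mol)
Moles of O2 = 160 g ÷ 32.0 g/mol = 5 mol
Mole ratio: 3 mol CO2 / 5 mol O2
Moles of CO2 = 5 × (3/5) = 3 mol
Mass of CO2 = 3 mol × 44.01 g/mol = 132 g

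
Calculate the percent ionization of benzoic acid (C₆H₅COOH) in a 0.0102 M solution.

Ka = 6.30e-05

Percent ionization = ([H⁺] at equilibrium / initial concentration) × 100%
Percent ionization = 7.56%

Let x = [H⁺]. Ka = x²/(C - x) ⇒ x² + (6.30e-05)x - (6.30e-05)(0.0102) = 0. x = 7.7074e-04. Percent = (7.7074e-04/0.0102) × 100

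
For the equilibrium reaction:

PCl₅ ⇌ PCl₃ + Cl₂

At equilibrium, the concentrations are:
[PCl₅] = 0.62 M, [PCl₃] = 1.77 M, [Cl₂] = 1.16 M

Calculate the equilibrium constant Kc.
K_c = 3.3116

Kc = ([PCl₃] × [Cl₂]) / ([PCl₅])
   = ((1.77)·(1.16)) / ((0.62))
   = 2.0532 / 0.62 = 3.3116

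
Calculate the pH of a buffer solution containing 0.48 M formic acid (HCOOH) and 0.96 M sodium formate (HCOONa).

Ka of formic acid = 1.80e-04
pH = 4.05

pKa = -log(1.80e-04) = 3.74. pH = pKa + log([A⁻]/[HA]) = 3.74 + log(0.96/0.48)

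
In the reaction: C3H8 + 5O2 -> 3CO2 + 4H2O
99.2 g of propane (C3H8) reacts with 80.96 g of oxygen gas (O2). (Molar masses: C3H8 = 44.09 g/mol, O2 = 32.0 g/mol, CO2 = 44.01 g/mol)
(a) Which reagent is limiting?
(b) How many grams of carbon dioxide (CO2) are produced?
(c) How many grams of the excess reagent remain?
(a) O2, (b) 66.81 g, (c) 76.89 g

Moles of C3H8 = 99.2 g ÷ 44.09 g/mol = 2.24994 mol
Moles of O2 = 80.96 g ÷ 32.0 g/mol = 2.53 mol
Moles ÷ coefficient: C3H8: 2.24994/1 = 2.25, O2: 2.53/5 = 0.506
(a) O2 has the smaller value, so O2 is the limiting reagent.
(b) Moles of CO2 = 2.53 mol O2 × (3/5) = 1.518 mol; mass = 1.518 mol × 44.01 g/mol = 66.81 g
(c) C3H8 consumed = 2.53 × (1/5) = 0.506 mol; remaining = 2.24994 − 0.506 = 1.74394 mol; mass = 1.74394 mol × 44.09 g/mol = 76.89 g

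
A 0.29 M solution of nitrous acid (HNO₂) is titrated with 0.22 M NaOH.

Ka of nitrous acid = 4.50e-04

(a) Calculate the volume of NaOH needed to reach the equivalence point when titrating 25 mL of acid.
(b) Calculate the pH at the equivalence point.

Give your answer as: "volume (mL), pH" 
V = 33.0 mL, pH = 8.22

(a) At equivalence: moles acid = moles base.
moles acid = 0.29 × 0.025 = 0.00725 mol; V_NaOH = 0.00725/0.22 = 0.03295 L = 33.0 mL.
(b) At equivalence, all acid → conjugate base A⁻ at [A⁻] = 0.00725/0.05795 = 0.1251 M.
Kb = Kw/Ka = 1.0e-14/4.50e-04 = 2.222e-11; [OH⁻] = √(Kb·[A⁻]) = 1.667e-06; pOH = 5.78; pH = 14 − pOH = 8.22.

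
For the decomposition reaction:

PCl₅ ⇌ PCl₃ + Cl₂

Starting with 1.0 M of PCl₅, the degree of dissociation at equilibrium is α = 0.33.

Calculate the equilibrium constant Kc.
K_c = 0.1625

x = α·[A]₀ = 0.33 × 1.0 = 0.33 M dissociated.
At eq: [PCl₅] = 1.0 − 0.33 = 0.67 M; [PCl₃] = [Cl₂] = x = 0.33 M.
Kc = [PCl₃][Cl₂]/[PCl₅] = (0.33)²/0.67 = 0.1625.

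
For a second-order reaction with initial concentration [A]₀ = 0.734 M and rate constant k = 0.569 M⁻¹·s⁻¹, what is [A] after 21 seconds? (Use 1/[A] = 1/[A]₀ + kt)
0.0751 M

1/[A] = 1/[A]₀ + k·t = 1/0.734 + (0.569)·(21) = 1.3624 + 11.9490 = 13.3114
[A] = 1/13.3114 = 0.0751 M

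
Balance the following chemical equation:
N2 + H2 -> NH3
Balanced equation:
N2 + 3H2 -> 2NH3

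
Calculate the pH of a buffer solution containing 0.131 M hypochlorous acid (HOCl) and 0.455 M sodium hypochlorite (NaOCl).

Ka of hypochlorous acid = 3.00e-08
pH = 8.06

pKa = -log(3.00e-08) = 7.52. pH = pKa + log([A⁻]/[HA]) = 7.52 + log(0.455/0.131)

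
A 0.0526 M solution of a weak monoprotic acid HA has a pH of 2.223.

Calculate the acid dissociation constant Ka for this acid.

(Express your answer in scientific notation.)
K_a = 7.68e-04

[H⁺] = 10^(−pH) = 10^(−2.223) = 5.984e-03 M. For HA ⇌ H⁺ + A⁻, Ka = x²/(C − x) = (5.984e-03)²/(0.0526 − 5.984e-03) = 7.68e-04.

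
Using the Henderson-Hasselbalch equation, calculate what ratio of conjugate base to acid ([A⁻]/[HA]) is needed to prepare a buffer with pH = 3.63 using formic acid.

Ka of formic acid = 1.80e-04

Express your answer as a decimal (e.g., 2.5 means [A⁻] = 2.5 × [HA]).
[A⁻]/[HA] = 0.768

pKa = −log(1.80e-04) = 3.7447. pH = pKa + log([A⁻]/[HA]). 3.63 = 3.7447 + log(ratio). log(ratio) = 3.63 − 3.7447 = -0.1147. ratio = 10^(-0.1147) = 0.768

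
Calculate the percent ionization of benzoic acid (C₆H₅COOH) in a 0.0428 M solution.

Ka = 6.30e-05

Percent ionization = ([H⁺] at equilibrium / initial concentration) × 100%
Percent ionization = 3.76%

Let x = [H⁺]. Ka = x²/(C - x) ⇒ x² + (6.30e-05)x - (6.30e-05)(0.0428) = 0. x = 1.6109e-03. Percent = (1.6109e-03/0.0428) × 100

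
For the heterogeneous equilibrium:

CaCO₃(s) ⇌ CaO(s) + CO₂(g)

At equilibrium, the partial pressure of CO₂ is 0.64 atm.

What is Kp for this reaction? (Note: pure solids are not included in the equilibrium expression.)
K_p = 0.64

Solids (CaCO₃, CaO) have activity 1 and are excluded.
Kp = P(CO₂) = 0.64.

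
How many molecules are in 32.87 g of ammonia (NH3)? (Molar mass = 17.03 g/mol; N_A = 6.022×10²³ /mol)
Moles = 32.87 g ÷ 17.03 g/mol = 1.93012 mol
Molecules = 1.93012 mol × 6.022×10²³ /mol = 1.162e+24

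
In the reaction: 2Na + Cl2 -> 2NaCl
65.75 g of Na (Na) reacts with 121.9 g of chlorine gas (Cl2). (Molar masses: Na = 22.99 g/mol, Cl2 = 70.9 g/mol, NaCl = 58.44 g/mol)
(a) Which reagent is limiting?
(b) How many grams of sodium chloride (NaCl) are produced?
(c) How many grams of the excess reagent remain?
(a) Na, (b) 167.1 g, (c) 20.52 g

Moles of Na = 65.75 g ÷ 22.99 g/mol = 2.85994 mol
Moles of Cl2 = 121.9 g ÷ 70.9 g/mol = 1.71932 mol
Moles ÷ coefficient: Na: 2.85994/2 = 1.43, Cl2: 1.71932/1 = 1.719
(a) Na has the smaller value, so Na is the limiting reagent.
(b) Moles of NaCl = 2.85994 mol Na × (2/2) = 2.85994 mol; mass = 2.85994 mol × 58.44 g/mol = 167.1 g
(c) Cl2 consumed = 2.85994 × (1/2) = 1.42997 mol; remaining = 1.71932 − 1.42997 = 0.289353 mol; mass = 0.289353 mol × 70.9 g/mol = 20.52 g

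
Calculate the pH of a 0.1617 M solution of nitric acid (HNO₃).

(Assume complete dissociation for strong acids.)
pH = 0.79

[H⁺] = 0.1617 M for strong acid. pH = -log[H⁺] = -log(0.1617)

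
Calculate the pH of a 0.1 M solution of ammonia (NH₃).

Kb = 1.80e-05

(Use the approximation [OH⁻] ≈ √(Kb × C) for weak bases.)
pH = 11.13

[OH⁻] = √(Kb × C) = √(1.80e-05 × 0.1) = 1.3416e-03. pOH = 2.87, pH = 14 - pOH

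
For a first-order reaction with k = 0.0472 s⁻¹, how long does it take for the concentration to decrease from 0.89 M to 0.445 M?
14.69 s

From ln[A] = ln[A]₀ - k·t: t = ln([A]₀/[A])/k = ln(0.89/0.445)/0.0472 = ln(2.0000)/0.0472 = 0.6931/0.0472 = 14.69 s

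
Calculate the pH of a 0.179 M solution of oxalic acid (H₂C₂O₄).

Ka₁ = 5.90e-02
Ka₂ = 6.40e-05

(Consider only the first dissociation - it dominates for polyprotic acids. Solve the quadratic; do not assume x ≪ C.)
pH = 1.11

x² + Ka₁·x − Ka₁·C = 0 with Ka₁ = 5.90e-02, C = 0.179.
x = (−Ka₁ + √(Ka₁² + 4·Ka₁·C))/2 = 7.7417e-02 M, so pH = 1.11.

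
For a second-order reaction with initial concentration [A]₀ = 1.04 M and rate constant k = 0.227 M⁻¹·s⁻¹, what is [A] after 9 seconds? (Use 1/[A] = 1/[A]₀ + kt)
0.3328 M

1/[A] = 1/[A]₀ + k·t = 1/1.04 + (0.227)·(9) = 0.9615 + 2.0430 = 3.0045
[A] = 1/3.0045 = 0.3328 M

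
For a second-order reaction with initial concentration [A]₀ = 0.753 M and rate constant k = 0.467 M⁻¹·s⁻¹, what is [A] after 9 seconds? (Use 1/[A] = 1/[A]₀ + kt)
0.1808 M

1/[A] = 1/[A]₀ + k·t = 1/0.753 + (0.467)·(9) = 1.3280 + 4.2030 = 5.5310
[A] = 1/5.5310 = 0.1808 M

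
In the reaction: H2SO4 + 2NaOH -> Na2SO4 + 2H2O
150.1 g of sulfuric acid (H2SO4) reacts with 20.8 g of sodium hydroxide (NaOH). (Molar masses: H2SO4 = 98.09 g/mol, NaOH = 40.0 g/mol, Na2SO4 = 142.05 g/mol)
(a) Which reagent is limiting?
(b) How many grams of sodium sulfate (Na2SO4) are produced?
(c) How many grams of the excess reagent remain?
(a) NaOH, (b) 36.93 g, (c) 124.6 g

Moles of H2SO4 = 150.1 g ÷ 98.09 g/mol = 1.53023 mol
Moles of NaOH = 20.8 g ÷ 40.0 g/mol = 0.52 mol
Moles ÷ coefficient: H2SO4: 1.53023/1 = 1.53, NaOH: 0.52/2 = 0.26
(a) NaOH has the smaller value, so NaOH is the limiting reagent.
(b) Moles of Na2SO4 = 0.52 mol NaOH × (1/2) = 0.26 mol; mass = 0.26 mol × 142.05 g/mol = 36.93 g
(c) H2SO4 consumed = 0.52 × (1/2) = 0.26 mol; remaining = 1.53023 − 0.26 = 1.27023 mol; mass = 1.27023 mol × 98.09 g/mol = 124.6 g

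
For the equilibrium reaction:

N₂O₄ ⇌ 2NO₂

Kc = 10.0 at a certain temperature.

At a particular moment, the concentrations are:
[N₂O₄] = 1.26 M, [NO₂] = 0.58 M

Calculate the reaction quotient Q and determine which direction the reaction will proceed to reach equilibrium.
Q = 0.267, Q < K, reaction proceeds forward (toward products)

Q = ([NO₂]^2) / ([N₂O₄])
  = ((0.58)^2) / ((1.26)) = 0.3364/1.26 = 0.267
Since Q = 0.267 < Kc = 10.0, the reaction proceeds forward (toward products) to reach equilibrium.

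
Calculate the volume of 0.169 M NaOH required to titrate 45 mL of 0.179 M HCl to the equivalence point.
V_{base} = 47.7 mL

At equivalence: moles acid = moles base.
moles HCl = 0.179 M × 0.045 L = 0.008055 mol
V_NaOH = 0.008055 mol ÷ 0.169 M = 0.04766 L = 47.7 mL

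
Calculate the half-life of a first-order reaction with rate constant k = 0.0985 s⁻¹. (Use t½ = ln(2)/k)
7.04 s

t½ = ln(2)/k = 0.6931/0.0985 = 7.04 s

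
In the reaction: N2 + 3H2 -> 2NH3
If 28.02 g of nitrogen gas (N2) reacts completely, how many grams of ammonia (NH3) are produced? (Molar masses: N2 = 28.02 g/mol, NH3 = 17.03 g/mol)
Moles of N2 = 28.02 g ÷ 28.02 g/mol = 1 mol
Mole ratio: 2 mol NH3 / 1 mol N2
Moles of NH3 = 1 × (2/1) = 2 mol
Mass of NH3 = 2 mol × 17.03 g/mol = 34.06 g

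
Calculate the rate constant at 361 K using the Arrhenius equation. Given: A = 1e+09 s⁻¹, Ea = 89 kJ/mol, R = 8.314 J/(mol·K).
1.32e-04 s⁻¹

k = A·exp(-Ea/(R·T)) = 1e+09·exp(-89000/(8.314·361)) = 1e+09·exp(-29.6533) = 1e+09·1.3236e-13 = 1.32e-04 s⁻¹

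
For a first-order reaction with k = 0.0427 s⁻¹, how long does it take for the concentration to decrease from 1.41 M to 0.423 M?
28.20 s

From ln[A] = ln[A]₀ - k·t: t = ln([A]₀/[A])/k = ln(1.41/0.423)/0.0427 = ln(3.3333)/0.0427 = 1.2040/0.0427 = 28.20 s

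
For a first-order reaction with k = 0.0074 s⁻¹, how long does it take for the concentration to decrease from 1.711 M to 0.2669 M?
251.08 s

From ln[A] = ln[A]₀ - k·t: t = ln([A]₀/[A])/k = ln(1.711/0.2669)/0.0074 = ln(6.4106)/0.0074 = 1.8580/0.0074 = 251.08 s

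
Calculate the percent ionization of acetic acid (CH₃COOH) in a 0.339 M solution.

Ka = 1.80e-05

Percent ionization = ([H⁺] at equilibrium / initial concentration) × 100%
Percent ionization = 0.726%

Let x = [H⁺]. Ka = x²/(C - x) ⇒ x² + (1.80e-05)x - (1.80e-05)(0.339) = 0. x = 2.4612e-03. Percent = (2.4612e-03/0.339) × 100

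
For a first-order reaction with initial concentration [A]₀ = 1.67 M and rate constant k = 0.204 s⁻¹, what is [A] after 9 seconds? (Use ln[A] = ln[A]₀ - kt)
0.2663 M

ln[A] = ln[A]₀ - k·t = ln(1.67) - (0.204)·(9) = 0.5128 - 1.8360 = -1.3232
[A] = e^(-1.3232) = 0.2663 M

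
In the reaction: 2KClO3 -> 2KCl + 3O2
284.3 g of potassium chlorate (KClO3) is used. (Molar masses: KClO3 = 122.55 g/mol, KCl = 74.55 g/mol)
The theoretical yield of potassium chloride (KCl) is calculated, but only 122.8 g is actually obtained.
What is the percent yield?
Moles of KClO3 = 284.3 g ÷ 122.55 g/mol = 2.31987 mol
Mole ratio: 2 mol KCl / 2 mol KClO3
Moles of KCl = 2.31987 × (2/2) = 2.31987 mol
Theoretical yield = 2.31987 mol × 74.55 g/mol = 172.95 g
Actual yield = 122.8 g
Percent yield = (122.8 / 172.95) × 100% = 71.0%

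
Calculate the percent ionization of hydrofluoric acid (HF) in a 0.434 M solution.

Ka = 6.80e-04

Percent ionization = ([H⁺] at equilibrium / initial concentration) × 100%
Percent ionization = 3.88%

Let x = [H⁺]. Ka = x²/(C - x) ⇒ x² + (6.80e-04)x - (6.80e-04)(0.434) = 0. x = 1.6842e-02. Percent = (1.6842e-02/0.434) × 100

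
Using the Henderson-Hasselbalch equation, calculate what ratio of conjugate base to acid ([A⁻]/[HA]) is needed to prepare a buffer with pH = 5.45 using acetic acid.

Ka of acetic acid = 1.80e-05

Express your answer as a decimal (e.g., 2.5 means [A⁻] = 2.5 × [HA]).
[A⁻]/[HA] = 5.073

pKa = −log(1.80e-05) = 4.7447. pH = pKa + log([A⁻]/[HA]). 5.45 = 4.7447 + log(ratio). log(ratio) = 5.45 − 4.7447 = 0.7053. ratio = 10^(0.7053) = 5.073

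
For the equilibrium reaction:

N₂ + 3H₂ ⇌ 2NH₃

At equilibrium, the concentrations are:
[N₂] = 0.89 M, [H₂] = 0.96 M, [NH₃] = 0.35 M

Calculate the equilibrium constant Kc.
K_c = 0.1556

Kc = ([NH₃]^2) / ([N₂] × [H₂]^3)
   = ((0.35)^2) / ((0.89)·(0.96)^3)
   = 0.1225 / 0.78742 = 0.1556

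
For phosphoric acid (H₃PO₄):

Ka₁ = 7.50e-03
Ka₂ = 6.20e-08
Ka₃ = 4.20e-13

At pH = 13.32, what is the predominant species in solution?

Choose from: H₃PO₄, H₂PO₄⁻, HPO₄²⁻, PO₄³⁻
PO₄³⁻

pKa1 = 2.12, pKa2 = 7.21, pKa3 = 12.38. Each pKa is the crossover between adjacent species; pH = 13.32 lies in the region where PO₄³⁻ predominates.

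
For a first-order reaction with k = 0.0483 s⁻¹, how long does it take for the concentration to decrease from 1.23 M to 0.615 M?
14.35 s

From ln[A] = ln[A]₀ - k·t: t = ln([A]₀/[A])/k = ln(1.23/0.615)/0.0483 = ln(2.0000)/0.0483 = 0.6931/0.0483 = 14.35 s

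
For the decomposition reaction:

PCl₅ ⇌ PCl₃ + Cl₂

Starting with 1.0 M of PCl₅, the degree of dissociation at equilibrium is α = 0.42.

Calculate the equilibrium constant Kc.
K_c = 0.3041

x = α·[A]₀ = 0.42 × 1.0 = 0.42 M dissociated.
At eq: [PCl₅] = 1.0 − 0.42 = 0.58 M; [PCl₃] = [Cl₂] = x = 0.42 M.
Kc = [PCl₃][Cl₂]/[PCl₅] = (0.42)²/0.58 = 0.3041.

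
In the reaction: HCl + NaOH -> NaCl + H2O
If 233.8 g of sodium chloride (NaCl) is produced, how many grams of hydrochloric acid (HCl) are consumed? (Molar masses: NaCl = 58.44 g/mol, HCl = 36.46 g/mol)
Moles of NaCl = 233.8 g ÷ 58.44 g/mol = 4.00068 mol
Mole ratio: 1 mol HCl / 1 mol NaCl
Moles of HCl = 4.00068 × (1/1) = 4.00068 mol
Mass of HCl = 4.00068 mol × 36.46 g/mol = 145.9 g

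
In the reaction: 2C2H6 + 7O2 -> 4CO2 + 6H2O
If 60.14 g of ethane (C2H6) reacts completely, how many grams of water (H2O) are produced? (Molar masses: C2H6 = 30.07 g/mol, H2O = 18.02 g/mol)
Moles of C2H6 = 60.14 g ÷ 30.07 g/mol = 2 mol
Mole ratio: 6 mol H2O / 2 mol C2H6
Moles of H2O = 2 × (6/2) = 6 mol
Mass of H2O = 6 mol × 18.02 g/mol = 108.1 g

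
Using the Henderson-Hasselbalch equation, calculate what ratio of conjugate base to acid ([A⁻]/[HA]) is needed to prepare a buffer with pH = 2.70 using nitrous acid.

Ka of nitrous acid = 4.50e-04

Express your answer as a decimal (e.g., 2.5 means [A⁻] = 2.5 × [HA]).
[A⁻]/[HA] = 0.226

pKa = −log(4.50e-04) = 3.3468. pH = pKa + log([A⁻]/[HA]). 2.70 = 3.3468 + log(ratio). log(ratio) = 2.70 − 3.3468 = -0.6468. ratio = 10^(-0.6468) = 0.226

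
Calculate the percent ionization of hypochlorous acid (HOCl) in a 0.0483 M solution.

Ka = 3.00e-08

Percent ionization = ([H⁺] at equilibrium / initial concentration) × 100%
Percent ionization = 0.0788%

Let x = [H⁺]. Ka = x²/(C - x) ⇒ x² + (3.00e-08)x - (3.00e-08)(0.0483) = 0. x = 3.8051e-05. Percent = (3.8051e-05/0.0483) × 100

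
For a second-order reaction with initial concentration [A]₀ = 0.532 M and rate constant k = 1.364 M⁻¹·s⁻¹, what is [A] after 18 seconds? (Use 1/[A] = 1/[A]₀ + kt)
0.0378 M

1/[A] = 1/[A]₀ + k·t = 1/0.532 + (1.364)·(18) = 1.8797 + 24.5520 = 26.4317
[A] = 1/26.4317 = 0.0378 M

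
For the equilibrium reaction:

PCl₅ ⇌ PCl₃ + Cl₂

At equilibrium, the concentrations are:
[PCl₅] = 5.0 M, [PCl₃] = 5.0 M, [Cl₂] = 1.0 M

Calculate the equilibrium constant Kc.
K_c = 1.0000

Kc = ([PCl₃] × [Cl₂]) / ([PCl₅])
   = ((5.0)·(1.0)) / ((5.0))
   = 5 / 5 = 1.0000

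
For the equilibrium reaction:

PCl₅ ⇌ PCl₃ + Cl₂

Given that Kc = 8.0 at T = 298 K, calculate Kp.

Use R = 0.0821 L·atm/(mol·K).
K_p = 195.7264

Δn = (moles gaseous products) − (moles gaseous reactants) = 1
T = 298 K; RT = 0.0821 × 298 = 24.4658
Kp = Kc·(RT)^Δn = 8.0 × (24.4658)^1 = 8.0 × 24.4658 = 195.7264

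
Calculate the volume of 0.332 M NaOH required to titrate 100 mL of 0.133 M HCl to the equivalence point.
V_{base} = 40.1 mL

At equivalence: moles acid = moles base.
moles HCl = 0.133 M × 0.1 L = 0.0133 mol
V_NaOH = 0.0133 mol ÷ 0.332 M = 0.04006 L = 40.1 mL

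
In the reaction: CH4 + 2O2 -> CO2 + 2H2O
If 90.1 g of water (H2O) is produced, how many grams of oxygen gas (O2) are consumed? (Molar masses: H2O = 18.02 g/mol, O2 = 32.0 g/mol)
Moles of H2O = 90.1 g ÷ 18.02 g/mol = 5 mol
Mole ratio: 2 mol O2 / 2 mol H2O
Moles of O2 = 5 × (2/2) = 5 mol
Mass of O2 = 5 mol × 32.0 g/mol = 160 g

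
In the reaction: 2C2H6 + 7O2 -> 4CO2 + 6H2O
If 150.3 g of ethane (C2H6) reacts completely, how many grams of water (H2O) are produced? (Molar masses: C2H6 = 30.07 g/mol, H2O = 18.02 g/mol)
Moles of C2H6 = 150.3 g ÷ 30.07 g/mol = 4.99834 mol
Mole ratio: 6 mol H2O / 2 mol C2H6
Moles of H2O = 4.99834 × (6/2) = 14.995 mol
Mass of H2O = 14.995 mol × 18.02 g/mol = 270.2 g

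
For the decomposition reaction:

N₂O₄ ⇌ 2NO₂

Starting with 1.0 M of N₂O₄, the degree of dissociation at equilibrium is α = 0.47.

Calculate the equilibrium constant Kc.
K_c = 1.6672

x = α·[A]₀ = 0.47 × 1.0 = 0.47 M dissociated.
At eq: [N₂O₄] = 1.0 − 0.47 = 0.53 M; [NO₂] = 2x = 0.94 M.
Kc = [NO₂]²/[N₂O₄] = (0.94)²/0.53 = 1.667.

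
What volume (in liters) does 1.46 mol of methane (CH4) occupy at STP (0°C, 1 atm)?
At STP, 1 mol of gas occupies 22.4 L
Volume = 1.46 mol × 22.4 L/mol = 32.70 L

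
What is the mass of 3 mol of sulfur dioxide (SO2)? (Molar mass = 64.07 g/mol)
Mass = 3 mol × 64.07 g/mol = 192.2 g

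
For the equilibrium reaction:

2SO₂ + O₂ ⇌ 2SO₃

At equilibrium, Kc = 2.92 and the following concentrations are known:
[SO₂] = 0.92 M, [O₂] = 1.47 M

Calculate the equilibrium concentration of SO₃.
[SO₃] = 1.9061 M

Kc = ([SO₃]^2) / ([SO₂]^2 × [O₂]) = 2.92
[SO₃]^2 = Kc · (reactant terms)/(other product terms) = 2.92 · 1.2442 / 1 = 3.6331
[SO₃] = (3.6331)^(1/2) = 1.9061 M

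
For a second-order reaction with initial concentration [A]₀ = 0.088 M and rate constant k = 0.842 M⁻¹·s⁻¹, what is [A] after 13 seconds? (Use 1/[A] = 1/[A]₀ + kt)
0.0448 M

1/[A] = 1/[A]₀ + k·t = 1/0.088 + (0.842)·(13) = 11.3636 + 10.9460 = 22.3096
[A] = 1/22.3096 = 0.0448 M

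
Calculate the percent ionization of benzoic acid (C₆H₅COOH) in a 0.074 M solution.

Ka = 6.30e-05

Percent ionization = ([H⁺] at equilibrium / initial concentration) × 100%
Percent ionization = 2.88%

Let x = [H⁺]. Ka = x²/(C - x) ⇒ x² + (6.30e-05)x - (6.30e-05)(0.074) = 0. x = 2.1279e-03. Percent = (2.1279e-03/0.074) × 100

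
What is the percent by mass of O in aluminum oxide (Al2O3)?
Mass of O in formula = 16.0 × 3 = 48 g/mol
Molar mass = 101.96 g/mol
% O = (48/101.96) × 100% = 47.08%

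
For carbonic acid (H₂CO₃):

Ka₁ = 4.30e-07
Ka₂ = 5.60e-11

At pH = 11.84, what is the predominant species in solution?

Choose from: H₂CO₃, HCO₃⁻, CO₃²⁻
CO₃²⁻

pKa1 = 6.37, pKa2 = 10.25. Each pKa is the crossover between adjacent species; pH = 11.84 lies in the region where CO₃²⁻ predominates.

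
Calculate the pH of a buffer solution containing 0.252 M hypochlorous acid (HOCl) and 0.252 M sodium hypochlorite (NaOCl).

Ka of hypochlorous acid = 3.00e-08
pH = 7.52

pKa = -log(3.00e-08) = 7.52. pH = pKa + log([A⁻]/[HA]) = 7.52 + log(0.252/0.252)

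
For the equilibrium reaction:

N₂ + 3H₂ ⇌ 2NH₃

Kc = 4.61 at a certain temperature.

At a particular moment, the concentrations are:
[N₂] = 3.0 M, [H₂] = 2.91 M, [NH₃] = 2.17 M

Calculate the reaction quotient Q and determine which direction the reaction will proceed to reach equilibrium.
Q = 0.064, Q < K, reaction proceeds forward (toward products)

Q = ([NH₃]^2) / ([N₂] × [H₂]^3)
  = ((2.17)^2) / ((3.0)·(2.91)^3) = 4.7089/73.927 = 0.0637
Since Q = 0.0637 < Kc = 4.61, the reaction proceeds forward (toward products) to reach equilibrium.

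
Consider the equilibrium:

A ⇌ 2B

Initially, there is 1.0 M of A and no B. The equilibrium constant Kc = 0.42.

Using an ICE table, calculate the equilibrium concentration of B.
[B] = 0.552 M

ICE: [A] = 1.0 − x, [B] = 2x.
Kc = (2x)²/(1.0 − x) = 0.42 ⇒ 4x² + 0.42x − 0.42 = 0.
x = (−0.42 + √(0.42² + 4·4·0.42))/(2·4) = (−0.42 + √6.8964)/8 = 0.27576.
[B] = 2x = 0.552 M.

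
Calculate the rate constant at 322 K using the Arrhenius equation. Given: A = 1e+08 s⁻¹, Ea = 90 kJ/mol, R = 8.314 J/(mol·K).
2.51e-07 s⁻¹

k = A·exp(-Ea/(R·T)) = 1e+08·exp(-90000/(8.314·322)) = 1e+08·exp(-33.6184) = 1e+08·2.5103e-15 = 2.51e-07 s⁻¹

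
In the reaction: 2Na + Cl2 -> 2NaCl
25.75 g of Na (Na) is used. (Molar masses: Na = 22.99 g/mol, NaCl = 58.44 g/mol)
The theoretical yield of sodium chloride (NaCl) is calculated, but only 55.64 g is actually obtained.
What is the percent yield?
Moles of Na = 25.75 g ÷ 22.99 g/mol = 1.12005 mol
Mole ratio: 2 mol NaCl / 2 mol Na
Moles of NaCl = 1.12005 × (2/2) = 1.12005 mol
Theoretical yield = 1.12005 mol × 58.44 g/mol = 65.456 g
Actual yield = 55.64 g
Percent yield = (55.64 / 65.456) × 100% = 85.0%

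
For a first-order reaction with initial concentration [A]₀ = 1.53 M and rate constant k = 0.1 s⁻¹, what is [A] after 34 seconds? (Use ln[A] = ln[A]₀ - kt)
0.0511 M

ln[A] = ln[A]₀ - k·t = ln(1.53) - (0.1)·(34) = 0.4253 - 3.4000 = -2.9747
[A] = e^(-2.9747) = 0.0511 M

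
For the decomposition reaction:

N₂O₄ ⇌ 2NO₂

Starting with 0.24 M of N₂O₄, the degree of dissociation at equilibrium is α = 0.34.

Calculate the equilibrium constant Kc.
K_c = 0.1681

x = α·[A]₀ = 0.34 × 0.24 = 0.0816 M dissociated.
At eq: [N₂O₄] = 0.24 − 0.0816 = 0.1584 M; [NO₂] = 2x = 0.1632 M.
Kc = [NO₂]²/[N₂O₄] = (0.1632)²/0.1584 = 0.1681.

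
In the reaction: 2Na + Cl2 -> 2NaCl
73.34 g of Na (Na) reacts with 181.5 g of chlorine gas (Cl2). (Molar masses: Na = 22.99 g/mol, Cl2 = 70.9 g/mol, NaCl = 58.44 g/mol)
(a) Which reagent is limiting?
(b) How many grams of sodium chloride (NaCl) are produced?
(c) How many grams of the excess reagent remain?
(a) Na, (b) 186.4 g, (c) 68.41 g

Moles of Na = 73.34 g ÷ 22.99 g/mol = 3.19008 mol
Moles of Cl2 = 181.5 g ÷ 70.9 g/mol = 2.55994 mol
Moles ÷ coefficient: Na: 3.19008/2 = 1.595, Cl2: 2.55994/1 = 2.56
(a) Na has the smaller value, so Na is the limiting reagent.
(b) Moles of NaCl = 3.19008 mol Na × (2/2) = 3.19008 mol; mass = 3.19008 mol × 58.44 g/mol = 186.4 g
(c) Cl2 consumed = 3.19008 × (1/2) = 1.59504 mol; remaining = 2.55994 − 1.59504 = 0.964902 mol; mass = 0.964902 mol × 70.9 g/mol = 68.41 g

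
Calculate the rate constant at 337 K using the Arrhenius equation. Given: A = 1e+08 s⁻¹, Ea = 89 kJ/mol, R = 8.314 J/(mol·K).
1.60e-06 s⁻¹

k = A·exp(-Ea/(R·T)) = 1e+08·exp(-89000/(8.314·337)) = 1e+08·exp(-31.7651) = 1e+08·1.6018e-14 = 1.60e-06 s⁻¹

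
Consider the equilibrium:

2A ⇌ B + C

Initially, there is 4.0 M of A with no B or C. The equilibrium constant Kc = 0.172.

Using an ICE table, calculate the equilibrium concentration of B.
[B] = 0.907 M

ICE: [A] = 4.0 − 2x, [B] = [C] = x.
Kc = x²/(4.0 − 2x)² = 0.172 ⇒ √Kc = x/(4.0 − 2x).
x = √0.172·4.0/(1 + 2√0.172) = 0.41473·4.0/1.8295 = 0.90678.
[B] = x = 0.907 M.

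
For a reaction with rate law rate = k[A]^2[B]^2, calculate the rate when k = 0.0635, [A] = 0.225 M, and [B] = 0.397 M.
0.0005067 M/s

rate = k·[A]^2·[B]^2 = 0.0635·(0.225)^2·(0.397)^2 = 0.0635·0.050625·0.157609 = 0.0005067 M/s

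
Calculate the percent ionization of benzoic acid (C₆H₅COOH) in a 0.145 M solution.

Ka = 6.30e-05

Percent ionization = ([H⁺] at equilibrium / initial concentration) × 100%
Percent ionization = 2.06%

Let x = [H⁺]. Ka = x²/(C - x) ⇒ x² + (6.30e-05)x - (6.30e-05)(0.145) = 0. x = 2.9911e-03. Percent = (2.9911e-03/0.145) × 100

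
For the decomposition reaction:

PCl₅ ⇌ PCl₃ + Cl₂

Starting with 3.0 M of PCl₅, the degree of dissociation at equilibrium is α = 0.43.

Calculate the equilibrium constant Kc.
K_c = 0.9732

x = α·[A]₀ = 0.43 × 3.0 = 1.29 M dissociated.
At eq: [PCl₅] = 3.0 − 1.29 = 1.71 M; [PCl₃] = [Cl₂] = x = 1.29 M.
Kc = [PCl₃][Cl₂]/[PCl₅] = (1.29)²/1.71 = 0.9732.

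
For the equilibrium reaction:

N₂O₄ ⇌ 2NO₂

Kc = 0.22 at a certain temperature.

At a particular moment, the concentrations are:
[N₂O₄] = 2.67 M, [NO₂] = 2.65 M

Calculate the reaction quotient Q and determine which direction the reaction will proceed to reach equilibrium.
Q = 2.630, Q > K, reaction proceeds reverse (toward reactants)

Q = ([NO₂]^2) / ([N₂O₄])
  = ((2.65)^2) / ((2.67)) = 7.0225/2.67 = 2.63
Since Q = 2.63 > Kc = 0.22, the reaction proceeds reverse (toward reactants) to reach equilibrium.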